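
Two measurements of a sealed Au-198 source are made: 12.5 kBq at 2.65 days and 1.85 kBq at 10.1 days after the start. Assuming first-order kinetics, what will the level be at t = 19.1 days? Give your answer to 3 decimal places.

0.184 kBq

Over Δt = 10.1 − 2.65 = 7.45 days, the level fell by a factor of 12.5/1.85 ≈ 6.7568.
n = log₂(6.7568) ≈ 2.7563 half-lives, so t½ = 7.45/2.7563 ≈ 2.7029 days.
From t = 10.1 to t = 19.1: 1.85 × (1/2)^((19.1−10.1)/2.7029) ≈ 0.18399 kBq.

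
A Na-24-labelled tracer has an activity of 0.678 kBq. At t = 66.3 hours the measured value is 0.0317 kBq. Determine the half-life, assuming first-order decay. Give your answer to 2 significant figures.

A/A₀ = 0.0317/0.678 ≈ 0.046755.
n = log₂(21.388) ≈ 4.4187 half-lives elapsed in 66.3 hours.
t½ = 66.3/4.4187 ≈ 15.004 hours.

15 hours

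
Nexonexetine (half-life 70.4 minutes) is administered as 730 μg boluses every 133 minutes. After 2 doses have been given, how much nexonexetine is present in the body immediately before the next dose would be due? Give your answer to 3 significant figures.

250 μg

The 2 doses were given 266, 133 minutes ago.
Total = 730·(1/2)^(266/70.4) + 730·(1/2)^(133/70.4)
      = 53.2 + 197.07 ≈ 250.27 μg.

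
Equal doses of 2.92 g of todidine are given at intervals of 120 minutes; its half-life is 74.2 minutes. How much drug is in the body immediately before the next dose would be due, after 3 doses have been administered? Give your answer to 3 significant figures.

1.36 g

The 3 doses were given 360, 240, 120 minutes ago.
Total = 2.92·(1/2)^(360/74.2) + 2.92·(1/2)^(240/74.2) + 2.92·(1/2)^(120/74.2)
      = 0.10113 + 0.31024 + 0.95179 ≈ 1.3632 g.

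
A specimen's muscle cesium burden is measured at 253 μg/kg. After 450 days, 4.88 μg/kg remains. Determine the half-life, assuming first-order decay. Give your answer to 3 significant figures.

A/A₀ = 4.88/253 ≈ 0.019289.
n = log₂(51.844) ≈ 5.6961 half-lives elapsed in 450 days.
t½ = 450/5.6961 ≈ 79.001 days.

79.0 days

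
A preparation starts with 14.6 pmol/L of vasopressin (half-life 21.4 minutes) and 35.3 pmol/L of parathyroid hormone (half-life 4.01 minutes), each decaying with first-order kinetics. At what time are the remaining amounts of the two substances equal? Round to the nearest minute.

6 minutes

Set 14.6·(1/2)^(t/21.4) = 35.3·(1/2)^(t/4.01).
Taking log₂: log₂(14.6/35.3) = t·(1/21.4 − 1/4.01).
log₂(0.4136) = -1.2737; 1/21.4 − 1/4.01 = -0.20265.
t = -1.2737 / -0.20265 ≈ 6.2853 minutes.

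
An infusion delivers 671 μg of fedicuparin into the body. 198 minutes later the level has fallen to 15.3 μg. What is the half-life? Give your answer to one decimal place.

A/A₀ = 15.3/671 ≈ 0.022802.
n = log₂(43.856) ≈ 5.4547 half-lives elapsed in 198 minutes.
t½ = 198/5.4547 ≈ 36.299 minutes.

36.3 minutes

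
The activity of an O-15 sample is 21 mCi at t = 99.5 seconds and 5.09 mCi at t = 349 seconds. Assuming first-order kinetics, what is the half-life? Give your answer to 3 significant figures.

Over Δt = 349 − 99.5 = 249.5 seconds, the level fell by a factor of 21/5.09 ≈ 4.1257.
n = log₂(4.1257) ≈ 2.0447 half-lives, so t½ = 249.5/2.0447 ≈ 122.03 seconds.

122 seconds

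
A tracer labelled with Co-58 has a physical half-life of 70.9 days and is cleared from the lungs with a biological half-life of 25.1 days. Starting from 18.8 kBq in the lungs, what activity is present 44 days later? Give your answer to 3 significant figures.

3.63 kBq

1/t_eff = 1/t_phys + 1/t_biol = 1/70.9 + 1/25.1 = 0.053945 per day.
t_eff = 70.9 × 25.1 / (70.9 + 25.1) ≈ 18.537 days.
Remaining = 18.8 × (1/2)^(44/18.537) = 18.8 × (1/2)^2.3736 ≈ 3.6278 kBq.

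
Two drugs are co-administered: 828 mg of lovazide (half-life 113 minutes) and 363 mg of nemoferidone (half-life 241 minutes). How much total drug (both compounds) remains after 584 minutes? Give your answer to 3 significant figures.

lovazide: 828 × (1/2)^(584/113) = 828 × (1/2)^5.1681 ≈ 23.028 mg.
nemoferidone: 363 × (1/2)^(584/241) = 363 × (1/2)^2.4232 ≈ 67.677 mg.
Total = 23.028 + 67.677 ≈ 90.705 mg.

90.7 mg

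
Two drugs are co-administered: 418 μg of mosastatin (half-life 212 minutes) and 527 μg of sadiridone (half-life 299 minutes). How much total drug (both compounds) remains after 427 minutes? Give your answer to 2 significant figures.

300 μg

mosastatin: 418 × (1/2)^(427/212) = 418 × (1/2)^2.0142 ≈ 103.48 μg.
sadiridone: 527 × (1/2)^(427/299) = 527 × (1/2)^1.4281 ≈ 195.84 μg.
Total = 103.48 + 195.84 ≈ 299.32 μg.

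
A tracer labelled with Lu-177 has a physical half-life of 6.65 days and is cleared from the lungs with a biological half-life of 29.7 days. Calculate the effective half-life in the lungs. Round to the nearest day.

5 days

1/t_eff = 1/t_phys + 1/t_biol = 1/6.65 + 1/29.7 = 0.18405 per day.
t_eff = 6.65 × 29.7 / (6.65 + 29.7) ≈ 5.4334 days.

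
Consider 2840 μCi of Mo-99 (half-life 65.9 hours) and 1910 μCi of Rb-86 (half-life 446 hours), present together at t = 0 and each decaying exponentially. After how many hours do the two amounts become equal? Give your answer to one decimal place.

Set 2840·(1/2)^(t/65.9) = 1910·(1/2)^(t/446).
Taking log₂: log₂(2840/1910) = t·(1/65.9 − 1/446).
log₂(1.4869) = 0.57232; 1/65.9 − 1/446 = 0.012932.
t = 0.57232 / 0.012932 ≈ 44.255 hours.

44.3 hours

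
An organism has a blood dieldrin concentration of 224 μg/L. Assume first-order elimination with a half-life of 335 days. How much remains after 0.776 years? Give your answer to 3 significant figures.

125 μg/L

Convert the elapsed time: 0.776 years = 283.24 days.
Number of half-lives: n = 283.24/335 ≈ 0.84549.
Remaining = 224 × (1/2)^0.84549 = 224 × 0.55652 ≈ 124.66 μg/L.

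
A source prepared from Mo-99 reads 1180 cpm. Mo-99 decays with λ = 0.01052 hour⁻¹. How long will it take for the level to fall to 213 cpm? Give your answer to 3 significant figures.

t½ = ln 2 / λ = 0.69315 / 0.01052 ≈ 65.889 hours.
Fraction remaining = 213/1180 ≈ 0.18051.
n = log₂(1180/213) = ln(5.5399)/ln 2 ≈ 2.4699 half-lives.
t = n × t½ = 2.4699 × 65.889 ≈ 162.74 hours.

163 hours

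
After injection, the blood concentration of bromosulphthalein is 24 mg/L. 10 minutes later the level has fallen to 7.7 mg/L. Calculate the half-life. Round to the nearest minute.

6 minutes

A/A₀ = 7.7/24 ≈ 0.32083.
n = log₂(3.1169) ≈ 1.6401 half-lives elapsed in 10 minutes.
t½ = 10/1.6401 ≈ 6.0972 minutes.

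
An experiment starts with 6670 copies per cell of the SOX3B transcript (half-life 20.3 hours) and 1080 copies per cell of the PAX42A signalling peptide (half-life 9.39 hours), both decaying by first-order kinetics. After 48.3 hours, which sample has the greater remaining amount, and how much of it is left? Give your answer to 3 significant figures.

SOX3B transcript: 6670 × (1/2)^2.3793 ≈ 1282 copies per cell.
PAX42A signalling peptide: 1080 × (1/2)^5.1438 ≈ 30.549 copies per cell.
SOX3B transcript has more remaining, at ≈ 1282 copies per cell.

SOX3B transcript, 1280 copies per cell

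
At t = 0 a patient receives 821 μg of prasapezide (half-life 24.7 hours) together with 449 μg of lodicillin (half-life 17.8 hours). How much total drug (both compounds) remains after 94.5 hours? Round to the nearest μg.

prasapezide: 821 × (1/2)^(94.5/24.7) = 821 × (1/2)^3.8259 ≈ 57.893 μg.
lodicillin: 449 × (1/2)^(94.5/17.8) = 449 × (1/2)^5.309 ≈ 11.326 μg.
Total = 57.893 + 11.326 ≈ 69.22 μg.

69 μg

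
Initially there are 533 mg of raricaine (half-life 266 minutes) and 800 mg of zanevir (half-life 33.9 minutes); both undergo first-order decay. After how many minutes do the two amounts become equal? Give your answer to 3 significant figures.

Set 533·(1/2)^(t/266) = 800·(1/2)^(t/33.9).
Taking log₂: log₂(533/800) = t·(1/266 − 1/33.9).
log₂(0.66625) = -0.58586; 1/266 − 1/33.9 = -0.025739.
t = -0.58586 / -0.025739 ≈ 22.762 minutes.

22.8 minutes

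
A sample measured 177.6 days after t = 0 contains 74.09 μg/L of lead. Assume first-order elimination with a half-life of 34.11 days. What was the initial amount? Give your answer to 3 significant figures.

Number of half-lives elapsed: n = 177.6/34.11 ≈ 5.2067.
A₀ = A × 2^n = 74.09 × 2^5.2067 = 74.09 × 36.929 ≈ 2736.1 μg/L.

2740 μg/L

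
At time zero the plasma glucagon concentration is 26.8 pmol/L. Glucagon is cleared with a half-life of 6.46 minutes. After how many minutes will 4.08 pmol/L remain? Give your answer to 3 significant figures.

17.5 minutes

Fraction remaining = 4.08/26.8 ≈ 0.15224.
n = log₂(26.8/4.08) = ln(6.5686)/ln 2 ≈ 2.7156 half-lives.
t = n × t½ = 2.7156 × 6.46 ≈ 17.543 minutes.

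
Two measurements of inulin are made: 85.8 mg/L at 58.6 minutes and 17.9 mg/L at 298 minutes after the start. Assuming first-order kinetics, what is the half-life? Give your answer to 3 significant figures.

Over Δt = 298 − 58.6 = 239.4 minutes, the level fell by a factor of 85.8/17.9 ≈ 4.7933.
n = log₂(4.7933) ≈ 2.261 half-lives, so t½ = 239.4/2.261 ≈ 105.88 minutes.

106 minutes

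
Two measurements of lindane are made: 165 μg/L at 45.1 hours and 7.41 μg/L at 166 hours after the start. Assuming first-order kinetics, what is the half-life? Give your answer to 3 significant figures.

27.0 hours

Over Δt = 166 − 45.1 = 120.9 hours, the level fell by a factor of 165/7.41 ≈ 22.267.
n = log₂(22.267) ≈ 4.4768 half-lives, so t½ = 120.9/4.4768 ≈ 27.006 hours.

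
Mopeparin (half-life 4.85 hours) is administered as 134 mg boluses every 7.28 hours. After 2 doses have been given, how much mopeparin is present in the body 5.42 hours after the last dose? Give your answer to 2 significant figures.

84 mg

The 2 doses were given 12.7, 5.42 hours ago.
Total = 134·(1/2)^(12.7/4.85) + 134·(1/2)^(5.42/4.85)
      = 21.819 + 61.758 ≈ 83.578 mg.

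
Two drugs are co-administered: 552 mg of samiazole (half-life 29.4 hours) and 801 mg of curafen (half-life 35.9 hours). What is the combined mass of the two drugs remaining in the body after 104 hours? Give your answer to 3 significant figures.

samiazole: 552 × (1/2)^(104/29.4) = 552 × (1/2)^3.5374 ≈ 47.541 mg.
curafen: 801 × (1/2)^(104/35.9) = 801 × (1/2)^2.8969 ≈ 107.54 mg.
Total = 47.541 + 107.54 ≈ 155.08 mg.

155 mg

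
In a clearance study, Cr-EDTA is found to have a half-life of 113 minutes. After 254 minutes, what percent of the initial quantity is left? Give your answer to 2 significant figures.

n = 254/113 ≈ 2.2478 half-lives.
Fraction remaining = (1/2)^2.2478 ≈ 0.21055, i.e. 21.055%.

21%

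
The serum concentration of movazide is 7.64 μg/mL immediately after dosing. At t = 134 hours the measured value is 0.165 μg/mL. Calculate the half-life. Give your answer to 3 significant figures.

A/A₀ = 0.165/7.64 ≈ 0.021597.
n = log₂(46.303) ≈ 5.533 half-lives elapsed in 134 hours.
t½ = 134/5.533 ≈ 24.218 hours.

24.2 hours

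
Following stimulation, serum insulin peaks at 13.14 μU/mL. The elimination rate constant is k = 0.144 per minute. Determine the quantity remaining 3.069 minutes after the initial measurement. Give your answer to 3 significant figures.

t½ = ln 2 / k = 0.69315 / 0.144 ≈ 4.8135 minutes.
Number of half-lives: n = 3.069/4.8135 ≈ 0.63758.
Remaining = 13.14 × (1/2)^0.63758 = 13.14 × 0.64279 ≈ 8.4463 μU/mL.

8.45 μU/mL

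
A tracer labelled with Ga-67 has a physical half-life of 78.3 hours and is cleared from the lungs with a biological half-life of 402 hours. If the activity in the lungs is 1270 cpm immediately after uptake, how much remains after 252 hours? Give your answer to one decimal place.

1/t_eff = 1/t_phys + 1/t_biol = 1/78.3 + 1/402 = 0.015259 per hour.
t_eff = 78.3 × 402 / (78.3 + 402) ≈ 65.535 hours.
Remaining = 1270 × (1/2)^(252/65.535) = 1270 × (1/2)^3.8453 ≈ 88.362 cpm.

88.4 cpm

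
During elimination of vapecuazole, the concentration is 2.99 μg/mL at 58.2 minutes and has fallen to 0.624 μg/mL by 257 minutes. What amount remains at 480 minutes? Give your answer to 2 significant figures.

0.11 μg/mL

Over Δt = 257 − 58.2 = 198.8 minutes, the level fell by a factor of 2.99/0.624 ≈ 4.7917.
n = log₂(4.7917) ≈ 2.2605 half-lives, so t½ = 198.8/2.2605 ≈ 87.944 minutes.
From t = 257 to t = 480: 0.624 × (1/2)^((480−257)/87.944) ≈ 0.10761 μg/mL.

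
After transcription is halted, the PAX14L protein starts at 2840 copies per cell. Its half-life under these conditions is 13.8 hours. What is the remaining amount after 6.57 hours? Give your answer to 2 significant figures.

2000 copies per cell

Number of half-lives: n = 6.57/13.8 ≈ 0.47609.
Remaining = 2840 × (1/2)^0.47609 = 2840 × 0.71892 ≈ 2041.7 copies per cell.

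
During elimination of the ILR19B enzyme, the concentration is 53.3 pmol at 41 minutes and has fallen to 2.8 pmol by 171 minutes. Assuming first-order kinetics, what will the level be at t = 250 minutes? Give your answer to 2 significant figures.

Over Δt = 171 − 41 = 130 minutes, the level fell by a factor of 53.3/2.8 ≈ 19.036.
n = log₂(19.036) ≈ 4.2506 half-lives, so t½ = 130/4.2506 ≈ 30.584 minutes.
From t = 171 to t = 250: 2.8 × (1/2)^((250−171)/30.584) ≈ 0.46728 pmol.

0.47 pmol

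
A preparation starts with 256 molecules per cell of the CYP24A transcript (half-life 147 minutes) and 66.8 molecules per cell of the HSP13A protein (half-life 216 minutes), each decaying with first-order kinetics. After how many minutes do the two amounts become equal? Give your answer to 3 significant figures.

892 minutes

Set 256·(1/2)^(t/147) = 66.8·(1/2)^(t/216).
Taking log₂: log₂(256/66.8) = t·(1/147 − 1/216).
log₂(3.8323) = 1.9382; 1/147 − 1/216 = 0.0021731.
t = 1.9382 / 0.0021731 ≈ 891.92 minutes.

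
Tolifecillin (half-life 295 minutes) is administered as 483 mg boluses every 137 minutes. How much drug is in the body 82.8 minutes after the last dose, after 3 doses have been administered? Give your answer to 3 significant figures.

The 3 doses were given 356.8, 219.8, 82.8 minutes ago.
Total = 483·(1/2)^(356.8/295) + 483·(1/2)^(219.8/295) + 483·(1/2)^(82.8/295)
      = 208.86 + 288.17 + 397.61 ≈ 894.64 mg.

895 mg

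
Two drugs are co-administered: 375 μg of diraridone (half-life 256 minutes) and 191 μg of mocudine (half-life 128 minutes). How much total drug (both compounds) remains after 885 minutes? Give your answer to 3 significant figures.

diraridone: 375 × (1/2)^(885/256) = 375 × (1/2)^3.457 ≈ 34.148 μg.
mocudine: 191 × (1/2)^(885/128) = 191 × (1/2)^6.9141 ≈ 1.5838 μg.
Total = 34.148 + 1.5838 ≈ 35.731 μg.

35.7 μg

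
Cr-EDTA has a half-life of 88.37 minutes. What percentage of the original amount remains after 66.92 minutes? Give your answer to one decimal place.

n = 66.92/88.37 ≈ 0.75727 half-lives.
Fraction remaining = (1/2)^0.75727 ≈ 0.59161, i.e. 59.161%.

59.2%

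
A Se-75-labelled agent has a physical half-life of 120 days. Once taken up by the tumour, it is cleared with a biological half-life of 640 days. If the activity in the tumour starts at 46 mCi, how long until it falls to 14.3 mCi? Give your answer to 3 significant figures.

170 days

1/t_eff = 1/t_phys + 1/t_biol = 1/120 + 1/640 = 0.0098958 per day.
t_eff = 120 × 640 / (120 + 640) ≈ 101.05 days.
n = log₂(46/14.3) ≈ 1.6856; t = 1.6856 × 101.05 ≈ 170.34 days.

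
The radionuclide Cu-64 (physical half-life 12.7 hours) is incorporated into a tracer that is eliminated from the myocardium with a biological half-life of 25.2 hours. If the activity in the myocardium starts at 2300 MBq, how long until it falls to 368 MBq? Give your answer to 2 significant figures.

1/t_eff = 1/t_phys + 1/t_biol = 1/12.7 + 1/25.2 = 0.11842 per hour.
t_eff = 12.7 × 25.2 / (12.7 + 25.2) ≈ 8.4443 hours.
n = log₂(2300/368) ≈ 2.6439; t = 2.6439 × 8.4443 ≈ 22.326 hours.

22 hours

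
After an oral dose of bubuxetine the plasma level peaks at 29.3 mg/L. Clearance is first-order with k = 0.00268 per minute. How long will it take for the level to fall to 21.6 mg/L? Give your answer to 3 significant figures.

t½ = ln 2 / k = 0.69315 / 0.00268 ≈ 258.64 minutes.
Fraction remaining = 21.6/29.3 ≈ 0.7372.
n = log₂(29.3/21.6) = ln(1.3565)/ln 2 ≈ 0.43987 half-lives.
t = n × t½ = 0.43987 × 258.64 ≈ 113.77 minutes.

114 minutes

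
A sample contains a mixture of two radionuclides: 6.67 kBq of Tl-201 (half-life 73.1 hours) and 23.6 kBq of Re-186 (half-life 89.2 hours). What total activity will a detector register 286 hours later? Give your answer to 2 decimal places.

Tl-201: 6.67 × (1/2)^(286/73.1) = 6.67 × (1/2)^3.9124 ≈ 0.44296 kBq.
Re-186: 23.6 × (1/2)^(286/89.2) = 23.6 × (1/2)^3.2063 ≈ 2.557 kBq.
Total = 0.44296 + 2.557 ≈ 2.9999 kBq.

3.00 kBq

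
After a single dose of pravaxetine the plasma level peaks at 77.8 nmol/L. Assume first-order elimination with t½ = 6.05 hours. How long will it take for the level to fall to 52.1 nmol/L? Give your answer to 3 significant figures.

Fraction remaining = 52.1/77.8 ≈ 0.66967.
n = log₂(77.8/52.1) = ln(1.4933)/ln 2 ≈ 0.57849 half-lives.
t = n × t½ = 0.57849 × 6.05 ≈ 3.4998 hours.

3.50 hours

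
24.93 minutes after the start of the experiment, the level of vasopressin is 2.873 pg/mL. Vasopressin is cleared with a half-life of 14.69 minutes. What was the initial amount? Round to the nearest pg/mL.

9 pg/mL

Number of half-lives elapsed: n = 24.93/14.69 ≈ 1.6971.
A₀ = A × 2^n = 2.873 × 2^1.6971 = 2.873 × 3.2424 ≈ 9.3155 pg/mL.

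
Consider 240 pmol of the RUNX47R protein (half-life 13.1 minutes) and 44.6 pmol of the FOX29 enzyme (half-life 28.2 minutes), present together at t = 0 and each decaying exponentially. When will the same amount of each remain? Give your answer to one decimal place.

Set 240·(1/2)^(t/13.1) = 44.6·(1/2)^(t/28.2).
Taking log₂: log₂(240/44.6) = t·(1/13.1 − 1/28.2).
log₂(5.3812) = 2.4279; 1/13.1 − 1/28.2 = 0.040875.
t = 2.4279 / 0.040875 ≈ 59.399 minutes.

59.4 minutes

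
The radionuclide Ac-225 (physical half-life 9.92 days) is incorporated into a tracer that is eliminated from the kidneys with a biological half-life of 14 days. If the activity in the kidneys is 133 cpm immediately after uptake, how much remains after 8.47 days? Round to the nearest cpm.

1/t_eff = 1/t_phys + 1/t_biol = 1/9.92 + 1/14 = 0.17224 per day.
t_eff = 9.92 × 14 / (9.92 + 14) ≈ 5.806 days.
Remaining = 133 × (1/2)^(8.47/5.806) = 133 × (1/2)^1.4588 ≈ 48.384 cpm.

48 cpm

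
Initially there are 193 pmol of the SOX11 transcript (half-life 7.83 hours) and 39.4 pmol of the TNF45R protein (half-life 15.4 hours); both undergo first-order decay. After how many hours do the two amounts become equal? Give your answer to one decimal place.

Set 193·(1/2)^(t/7.83) = 39.4·(1/2)^(t/15.4).
Taking log₂: log₂(193/39.4) = t·(1/7.83 − 1/15.4).
log₂(4.8985) = 2.2923; 1/7.83 − 1/15.4 = 0.062779.
t = 2.2923 / 0.062779 ≈ 36.514 hours.

36.5 hours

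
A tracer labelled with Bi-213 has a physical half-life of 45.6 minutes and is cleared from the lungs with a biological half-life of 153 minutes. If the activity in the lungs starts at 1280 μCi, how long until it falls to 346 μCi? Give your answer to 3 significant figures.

66.3 minutes

1/t_eff = 1/t_phys + 1/t_biol = 1/45.6 + 1/153 = 0.028466 per minute.
t_eff = 45.6 × 153 / (45.6 + 153) ≈ 35.13 minutes.
n = log₂(1280/346) ≈ 1.8873; t = 1.8873 × 35.13 ≈ 66.301 minutes.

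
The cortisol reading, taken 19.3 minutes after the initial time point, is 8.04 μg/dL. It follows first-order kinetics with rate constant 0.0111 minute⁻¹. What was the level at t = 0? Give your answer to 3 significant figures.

9.96 μg/dL

t½ = ln 2 / λ = 0.69315 / 0.0111 ≈ 62.446 minutes.
Number of half-lives elapsed: n = 19.3/62.446 ≈ 0.30907.
A₀ = A × 2^n = 8.04 × 2^0.30907 = 8.04 × 1.2389 ≈ 9.9608 μg/dL.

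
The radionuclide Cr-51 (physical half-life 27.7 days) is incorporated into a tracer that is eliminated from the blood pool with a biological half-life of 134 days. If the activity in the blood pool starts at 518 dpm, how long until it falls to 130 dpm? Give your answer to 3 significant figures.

45.8 days

1/t_eff = 1/t_phys + 1/t_biol = 1/27.7 + 1/134 = 0.043564 per day.
t_eff = 27.7 × 134 / (27.7 + 134) ≈ 22.955 days.
n = log₂(518/130) ≈ 1.9944; t = 1.9944 × 22.955 ≈ 45.782 days.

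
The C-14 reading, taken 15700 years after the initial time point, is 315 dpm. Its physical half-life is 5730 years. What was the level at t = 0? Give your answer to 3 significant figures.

2100 dpm

Number of half-lives elapsed: n = 15700/5730 ≈ 2.74.
A₀ = A × 2^n = 315 × 2^2.74 = 315 × 6.6805 ≈ 2104.4 dpm.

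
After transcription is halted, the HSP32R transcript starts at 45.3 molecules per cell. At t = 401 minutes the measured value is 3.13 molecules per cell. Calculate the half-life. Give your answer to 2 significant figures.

100 minutes

A/A₀ = 3.13/45.3 ≈ 0.069095.
n = log₂(14.473) ≈ 3.8553 half-lives elapsed in 401 minutes.
t½ = 401/3.8553 ≈ 104.01 minutes.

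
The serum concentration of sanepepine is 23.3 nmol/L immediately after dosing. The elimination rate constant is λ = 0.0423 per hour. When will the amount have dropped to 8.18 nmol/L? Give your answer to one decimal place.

24.7 hours

t½ = ln 2 / λ = 0.69315 / 0.0423 ≈ 16.386 hours.
Fraction remaining = 8.18/23.3 ≈ 0.35107.
n = log₂(23.3/8.18) = ln(2.8484)/ln 2 ≈ 1.5102 half-lives.
t = n × t½ = 1.5102 × 16.386 ≈ 24.746 hours.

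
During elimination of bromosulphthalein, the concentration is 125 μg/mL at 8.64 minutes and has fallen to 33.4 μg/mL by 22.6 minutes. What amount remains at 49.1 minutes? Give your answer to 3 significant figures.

2.73 μg/mL

Over Δt = 22.6 − 8.64 = 13.96 minutes, the level fell by a factor of 125/33.4 ≈ 3.7425.
n = log₂(3.7425) ≈ 1.904 half-lives, so t½ = 13.96/1.904 ≈ 7.3319 minutes.
From t = 22.6 to t = 49.1: 33.4 × (1/2)^((49.1−22.6)/7.3319) ≈ 2.7272 μg/mL.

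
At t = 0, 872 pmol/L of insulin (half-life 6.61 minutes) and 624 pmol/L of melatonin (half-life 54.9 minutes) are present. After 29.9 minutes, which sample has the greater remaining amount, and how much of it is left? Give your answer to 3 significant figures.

melatonin, 428 pmol/L

insulin: 872 × (1/2)^4.5234 ≈ 37.916 pmol/L.
melatonin: 624 × (1/2)^0.54463 ≈ 427.79 pmol/L.
Melatonin has more remaining, at ≈ 427.79 pmol/L.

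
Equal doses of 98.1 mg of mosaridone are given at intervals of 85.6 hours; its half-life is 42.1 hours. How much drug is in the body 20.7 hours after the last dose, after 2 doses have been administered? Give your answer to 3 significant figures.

The 2 doses were given 106.3, 20.7 hours ago.
Total = 98.1·(1/2)^(106.3/42.1) + 98.1·(1/2)^(20.7/42.1)
      = 17.045 + 69.768 ≈ 86.813 mg.

86.8 mg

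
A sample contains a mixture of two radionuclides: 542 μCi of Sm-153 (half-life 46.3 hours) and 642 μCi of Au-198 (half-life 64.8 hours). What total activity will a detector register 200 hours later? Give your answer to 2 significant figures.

100 μCi

Sm-153: 542 × (1/2)^(200/46.3) = 542 × (1/2)^4.3197 ≈ 27.143 μCi.
Au-198: 642 × (1/2)^(200/64.8) = 642 × (1/2)^3.0864 ≈ 75.584 μCi.
Total = 27.143 + 75.584 ≈ 102.73 μCi.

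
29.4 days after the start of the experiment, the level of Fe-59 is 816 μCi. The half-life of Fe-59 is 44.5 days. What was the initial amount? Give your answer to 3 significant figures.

Number of half-lives elapsed: n = 29.4/44.5 ≈ 0.66067.
A₀ = A × 2^n = 816 × 2^0.66067 = 816 × 1.5808 ≈ 1290 μCi.

1290 μCi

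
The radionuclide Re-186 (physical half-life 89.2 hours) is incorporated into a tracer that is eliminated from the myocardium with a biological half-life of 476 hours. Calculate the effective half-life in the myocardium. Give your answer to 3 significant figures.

1/t_eff = 1/t_phys + 1/t_biol = 1/89.2 + 1/476 = 0.013312 per hour.
t_eff = 89.2 × 476 / (89.2 + 476) ≈ 75.122 hours.

75.1 hours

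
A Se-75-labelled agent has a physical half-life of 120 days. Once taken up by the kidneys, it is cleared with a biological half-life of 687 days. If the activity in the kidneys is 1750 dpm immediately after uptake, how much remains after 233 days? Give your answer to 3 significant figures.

1/t_eff = 1/t_phys + 1/t_biol = 1/120 + 1/687 = 0.0097889 per day.
t_eff = 120 × 687 / (120 + 687) ≈ 102.16 days.
Remaining = 1750 × (1/2)^(233/102.16) = 1750 × (1/2)^2.2808 ≈ 360.12 dpm.

360 dpm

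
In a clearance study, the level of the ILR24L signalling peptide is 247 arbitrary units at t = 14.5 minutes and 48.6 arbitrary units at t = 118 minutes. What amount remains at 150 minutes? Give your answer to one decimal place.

29.4 arbitrary units

Over Δt = 118 − 14.5 = 103.5 minutes, the level fell by a factor of 247/48.6 ≈ 5.0823.
n = log₂(5.0823) ≈ 2.3455 half-lives, so t½ = 103.5/2.3455 ≈ 44.127 minutes.
From t = 118 to t = 150: 48.6 × (1/2)^((150−118)/44.127) ≈ 29.399 arbitrary units.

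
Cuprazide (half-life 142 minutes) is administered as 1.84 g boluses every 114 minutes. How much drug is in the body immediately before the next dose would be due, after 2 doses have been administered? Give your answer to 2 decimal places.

The 2 doses were given 228, 114 minutes ago.
Total = 1.84·(1/2)^(228/142) + 1.84·(1/2)^(114/142)
      = 0.60461 + 1.0547 ≈ 1.6593 g.

1.66 g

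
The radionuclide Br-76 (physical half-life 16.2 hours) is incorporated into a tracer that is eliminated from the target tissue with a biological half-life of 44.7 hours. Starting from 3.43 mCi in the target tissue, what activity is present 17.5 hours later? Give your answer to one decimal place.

1.2 mCi

1/t_eff = 1/t_phys + 1/t_biol = 1/16.2 + 1/44.7 = 0.0841 per hour.
t_eff = 16.2 × 44.7 / (16.2 + 44.7) ≈ 11.891 hours.
Remaining = 3.43 × (1/2)^(17.5/11.891) = 3.43 × (1/2)^1.4717 ≈ 1.2367 mCi.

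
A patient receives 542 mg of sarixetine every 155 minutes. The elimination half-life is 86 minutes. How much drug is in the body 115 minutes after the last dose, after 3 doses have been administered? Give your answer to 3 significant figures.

The 3 doses were given 425, 270, 115 minutes ago.
Total = 542·(1/2)^(425/86) + 542·(1/2)^(270/86) + 542·(1/2)^(115/86)
      = 17.634 + 61.504 + 214.52 ≈ 293.65 mg.

294 mg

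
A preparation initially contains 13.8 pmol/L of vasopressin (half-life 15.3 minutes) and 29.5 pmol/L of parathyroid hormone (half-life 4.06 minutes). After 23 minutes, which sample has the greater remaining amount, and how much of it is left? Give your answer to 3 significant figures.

vasopressin, 4.87 pmol/L

vasopressin: 13.8 × (1/2)^1.5033 ≈ 4.868 pmol/L.
parathyroid hormone: 29.5 × (1/2)^5.665 ≈ 0.58141 pmol/L.
Vasopressin has more remaining, at ≈ 4.868 pmol/L.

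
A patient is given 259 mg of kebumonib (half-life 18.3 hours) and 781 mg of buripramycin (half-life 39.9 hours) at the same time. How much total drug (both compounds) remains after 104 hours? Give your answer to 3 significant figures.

133 mg

kebumonib: 259 × (1/2)^(104/18.3) = 259 × (1/2)^5.6831 ≈ 5.0411 mg.
buripramycin: 781 × (1/2)^(104/39.9) = 781 × (1/2)^2.6065 ≈ 128.24 mg.
Total = 5.0411 + 128.24 ≈ 133.28 mg.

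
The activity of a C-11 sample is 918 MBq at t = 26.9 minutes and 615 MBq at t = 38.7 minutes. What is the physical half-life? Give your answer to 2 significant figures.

Over Δt = 38.7 − 26.9 = 11.8 minutes, the level fell by a factor of 918/615 ≈ 1.4927.
n = log₂(1.4927) ≈ 0.57791 half-lives, so t½ = 11.8/0.57791 ≈ 20.418 minutes.

20 minutes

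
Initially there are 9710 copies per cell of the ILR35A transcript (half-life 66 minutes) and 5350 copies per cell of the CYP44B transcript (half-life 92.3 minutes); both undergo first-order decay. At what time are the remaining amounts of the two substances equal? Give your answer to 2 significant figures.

Set 9710·(1/2)^(t/66) = 5350·(1/2)^(t/92.3).
Taking log₂: log₂(9710/5350) = t·(1/66 − 1/92.3).
log₂(1.815) = 0.85993; 1/66 − 1/92.3 = 0.0043173.
t = 0.85993 / 0.0043173 ≈ 199.18 minutes.

200 minutes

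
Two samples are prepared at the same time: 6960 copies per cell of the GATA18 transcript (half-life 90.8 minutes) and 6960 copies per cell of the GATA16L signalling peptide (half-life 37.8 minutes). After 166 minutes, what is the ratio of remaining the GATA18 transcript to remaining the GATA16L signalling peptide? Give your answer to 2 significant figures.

GATA18 transcript: 6960 × (1/2)^(166/90.8) = 6960 × (1/2)^1.8282 ≈ 1960.1 copies per cell.
GATA16L signalling peptide: 6960 × (1/2)^(166/37.8) = 6960 × (1/2)^4.3915 ≈ 331.61 copies per cell.
Ratio ≈ 1960.1 / 331.61 ≈ 5.9107.

5.9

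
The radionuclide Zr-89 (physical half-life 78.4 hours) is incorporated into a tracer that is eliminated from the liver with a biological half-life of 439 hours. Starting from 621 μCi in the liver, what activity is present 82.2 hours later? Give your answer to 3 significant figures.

1/t_eff = 1/t_phys + 1/t_biol = 1/78.4 + 1/439 = 0.015033 per hour.
t_eff = 78.4 × 439 / (78.4 + 439) ≈ 66.52 hours.
Remaining = 621 × (1/2)^(82.2/66.52) = 621 × (1/2)^1.2357 ≈ 263.7 μCi.

264 μCi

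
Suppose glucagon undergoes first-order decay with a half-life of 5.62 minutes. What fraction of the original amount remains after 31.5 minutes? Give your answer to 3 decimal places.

n = 31.5/5.62 ≈ 5.605 half-lives.
Fraction remaining = (1/2)^5.605 ≈ 0.020546.

0.021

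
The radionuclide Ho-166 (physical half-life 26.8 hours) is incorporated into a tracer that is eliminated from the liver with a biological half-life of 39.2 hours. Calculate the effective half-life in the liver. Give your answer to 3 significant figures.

1/t_eff = 1/t_phys + 1/t_biol = 1/26.8 + 1/39.2 = 0.062824 per hour.
t_eff = 26.8 × 39.2 / (26.8 + 39.2) ≈ 15.918 hours.

15.9 hours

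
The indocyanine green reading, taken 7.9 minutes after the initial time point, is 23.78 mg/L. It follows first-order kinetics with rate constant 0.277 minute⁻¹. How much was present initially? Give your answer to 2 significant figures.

t½ = ln 2 / k = 0.69315 / 0.277 ≈ 2.5023 minutes.
Number of half-lives elapsed: n = 7.9/2.5023 ≈ 3.157.
A₀ = A × 2^n = 23.78 × 2^3.157 = 23.78 × 8.92 ≈ 212.12 mg/L.

210 mg/L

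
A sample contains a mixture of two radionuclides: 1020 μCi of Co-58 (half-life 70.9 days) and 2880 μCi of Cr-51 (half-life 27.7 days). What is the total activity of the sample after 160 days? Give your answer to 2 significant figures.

Co-58: 1020 × (1/2)^(160/70.9) = 1020 × (1/2)^2.2567 ≈ 213.44 μCi.
Cr-51: 2880 × (1/2)^(160/27.7) = 2880 × (1/2)^5.7762 ≈ 52.552 μCi.
Total = 213.44 + 52.552 ≈ 265.99 μCi.

270 μCi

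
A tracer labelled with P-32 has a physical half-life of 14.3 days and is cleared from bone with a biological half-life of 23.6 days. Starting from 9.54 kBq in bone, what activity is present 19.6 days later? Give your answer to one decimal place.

2.1 kBq

1/t_eff = 1/t_phys + 1/t_biol = 1/14.3 + 1/23.6 = 0.1123 per day.
t_eff = 14.3 × 23.6 / (14.3 + 23.6) ≈ 8.9045 days.
Remaining = 9.54 × (1/2)^(19.6/8.9045) = 9.54 × (1/2)^2.2011 ≈ 2.0746 kBq.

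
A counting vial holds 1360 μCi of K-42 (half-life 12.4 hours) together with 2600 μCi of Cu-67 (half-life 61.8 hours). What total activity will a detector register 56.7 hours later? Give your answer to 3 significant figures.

1430 μCi

K-42: 1360 × (1/2)^(56.7/12.4) = 1360 × (1/2)^4.5726 ≈ 57.155 μCi.
Cu-67: 2600 × (1/2)^(56.7/61.8) = 2600 × (1/2)^0.91748 ≈ 1376.5 μCi.
Total = 57.155 + 1376.5 ≈ 1433.7 μCi.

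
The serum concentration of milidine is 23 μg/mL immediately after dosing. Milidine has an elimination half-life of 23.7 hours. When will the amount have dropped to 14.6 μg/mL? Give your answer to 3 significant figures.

Fraction remaining = 14.6/23 ≈ 0.63478.
n = log₂(23/14.6) = ln(1.5753)/ln 2 ≈ 0.65567 half-lives.
t = n × t½ = 0.65567 × 23.7 ≈ 15.539 hours.

15.5 hours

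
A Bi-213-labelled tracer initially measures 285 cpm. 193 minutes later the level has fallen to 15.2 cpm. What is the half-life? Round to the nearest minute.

A/A₀ = 15.2/285 ≈ 0.053333.
n = log₂(18.75) ≈ 4.2288 half-lives elapsed in 193 minutes.
t½ = 193/4.2288 ≈ 45.639 minutes.

46 minutes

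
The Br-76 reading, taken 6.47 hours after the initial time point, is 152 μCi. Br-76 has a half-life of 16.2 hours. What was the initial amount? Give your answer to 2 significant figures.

Number of half-lives elapsed: n = 6.47/16.2 ≈ 0.39938.
A₀ = A × 2^n = 152 × 2^0.39938 = 152 × 1.3189 ≈ 200.48 μCi.

200 μCi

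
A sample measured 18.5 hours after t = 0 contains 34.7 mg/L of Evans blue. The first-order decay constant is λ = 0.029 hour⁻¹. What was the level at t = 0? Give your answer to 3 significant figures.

59.3 mg/L

t½ = ln 2 / λ = 0.69315 / 0.029 ≈ 23.902 hours.
Number of half-lives elapsed: n = 18.5/23.902 ≈ 0.77401.
A₀ = A × 2^n = 34.7 × 2^0.77401 = 34.7 × 1.71 ≈ 59.337 mg/L.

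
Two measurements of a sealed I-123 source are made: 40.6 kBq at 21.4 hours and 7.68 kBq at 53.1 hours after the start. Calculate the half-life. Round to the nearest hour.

13 hours

Over Δt = 53.1 − 21.4 = 31.7 hours, the level fell by a factor of 40.6/7.68 ≈ 5.2865.
n = log₂(5.2865) ≈ 2.4023 half-lives, so t½ = 31.7/2.4023 ≈ 13.196 hours.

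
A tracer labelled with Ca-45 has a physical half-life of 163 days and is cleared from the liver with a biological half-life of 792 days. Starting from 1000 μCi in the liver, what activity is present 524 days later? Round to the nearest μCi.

1/t_eff = 1/t_phys + 1/t_biol = 1/163 + 1/792 = 0.0073976 per day.
t_eff = 163 × 792 / (163 + 792) ≈ 135.18 days.
Remaining = 1000 × (1/2)^(524/135.18) = 1000 × (1/2)^3.8763 ≈ 68.093 μCi.

68 μCi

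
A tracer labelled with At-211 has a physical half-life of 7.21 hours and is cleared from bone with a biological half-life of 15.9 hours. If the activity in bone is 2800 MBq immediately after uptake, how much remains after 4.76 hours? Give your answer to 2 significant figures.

1400 MBq

1/t_eff = 1/t_phys + 1/t_biol = 1/7.21 + 1/15.9 = 0.20159 per hour.
t_eff = 7.21 × 15.9 / (7.21 + 15.9) ≈ 4.9606 hours.
Remaining = 2800 × (1/2)^(4.76/4.9606) = 2800 × (1/2)^0.95957 ≈ 1439.8 MBq.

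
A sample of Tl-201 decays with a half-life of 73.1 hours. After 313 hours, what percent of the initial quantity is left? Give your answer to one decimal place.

n = 313/73.1 ≈ 4.2818 half-lives.
Fraction remaining = (1/2)^4.2818 ≈ 0.05141, i.e. 5.141%.

5.1%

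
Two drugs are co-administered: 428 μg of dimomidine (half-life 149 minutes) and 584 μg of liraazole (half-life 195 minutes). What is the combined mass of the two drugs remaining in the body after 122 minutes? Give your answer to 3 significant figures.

dimomidine: 428 × (1/2)^(122/149) = 428 × (1/2)^0.81879 ≈ 242.64 μg.
liraazole: 584 × (1/2)^(122/195) = 584 × (1/2)^0.62564 ≈ 378.51 μg.
Total = 242.64 + 378.51 ≈ 621.15 μg.

621 μg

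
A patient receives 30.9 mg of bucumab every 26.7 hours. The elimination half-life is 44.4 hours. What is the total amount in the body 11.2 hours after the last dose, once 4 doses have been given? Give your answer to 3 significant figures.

61.7 mg

The 4 doses were given 91.3, 64.6, 37.9, 11.2 hours ago.
Total = 30.9·(1/2)^(91.3/44.4) + 30.9·(1/2)^(64.6/44.4) + 30.9·(1/2)^(37.9/44.4) + 30.9·(1/2)^(11.2/44.4)
      = 7.4293 + 11.271 + 17.1 + 25.943 ≈ 61.744 mg.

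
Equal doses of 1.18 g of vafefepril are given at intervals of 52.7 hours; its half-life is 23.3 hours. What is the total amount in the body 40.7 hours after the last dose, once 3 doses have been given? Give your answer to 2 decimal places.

The 3 doses were given 146.1, 93.4, 40.7 hours ago.
Total = 1.18·(1/2)^(146.1/23.3) + 1.18·(1/2)^(93.4/23.3) + 1.18·(1/2)^(40.7/23.3)
      = 0.015286 + 0.073313 + 0.3516 ≈ 0.4402 g.

0.44 g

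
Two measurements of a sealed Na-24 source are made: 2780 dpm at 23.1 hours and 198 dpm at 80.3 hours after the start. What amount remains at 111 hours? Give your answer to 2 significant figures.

48 dpm

Over Δt = 80.3 − 23.1 = 57.2 hours, the level fell by a factor of 2780/198 ≈ 14.04.
n = log₂(14.04) ≈ 3.8115 half-lives, so t½ = 57.2/3.8115 ≈ 15.007 hours.
From t = 80.3 to t = 111: 198 × (1/2)^((111−80.3)/15.007) ≈ 47.957 dpm.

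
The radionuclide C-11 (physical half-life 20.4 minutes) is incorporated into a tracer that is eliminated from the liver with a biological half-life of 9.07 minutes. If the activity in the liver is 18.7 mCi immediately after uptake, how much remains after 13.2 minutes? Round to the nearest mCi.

1/t_eff = 1/t_phys + 1/t_biol = 1/20.4 + 1/9.07 = 0.15927 per minute.
t_eff = 20.4 × 9.07 / (20.4 + 9.07) ≈ 6.2785 minutes.
Remaining = 18.7 × (1/2)^(13.2/6.2785) = 18.7 × (1/2)^2.1024 ≈ 4.3547 mCi.

4 mCi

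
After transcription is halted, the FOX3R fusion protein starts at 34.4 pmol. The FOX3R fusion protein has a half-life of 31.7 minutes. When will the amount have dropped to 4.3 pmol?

4.3/34.4 = 1/8, so 3 half-lives have elapsed.
t = 3 × 31.7 = 95.1 minutes.

95.1 minutes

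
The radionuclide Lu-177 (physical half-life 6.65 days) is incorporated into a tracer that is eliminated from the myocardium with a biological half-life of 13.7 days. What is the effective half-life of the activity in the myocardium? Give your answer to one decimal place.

1/t_eff = 1/t_phys + 1/t_biol = 1/6.65 + 1/13.7 = 0.22337 per day.
t_eff = 6.65 × 13.7 / (6.65 + 13.7) ≈ 4.4769 days.

4.5 days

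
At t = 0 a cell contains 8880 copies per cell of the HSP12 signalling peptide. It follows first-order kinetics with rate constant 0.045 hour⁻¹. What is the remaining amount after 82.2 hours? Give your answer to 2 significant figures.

t½ = ln 2 / k = 0.69315 / 0.045 ≈ 15.403 hours.
Number of half-lives: n = 82.2/15.403 ≈ 5.3365.
Remaining = 8880 × (1/2)^5.3365 = 8880 × 0.024748 ≈ 219.76 copies per cell.

220 copies per cell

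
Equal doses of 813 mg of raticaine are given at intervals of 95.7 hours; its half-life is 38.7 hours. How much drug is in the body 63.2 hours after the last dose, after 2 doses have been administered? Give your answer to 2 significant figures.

310 mg

The 2 doses were given 158.9, 63.2 hours ago.
Total = 813·(1/2)^(158.9/38.7) + 813·(1/2)^(63.2/38.7)
      = 47.215 + 262.11 ≈ 309.33 mg.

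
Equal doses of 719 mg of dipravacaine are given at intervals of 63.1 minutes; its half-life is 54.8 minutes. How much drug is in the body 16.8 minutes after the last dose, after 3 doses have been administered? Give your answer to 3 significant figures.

The 3 doses were given 143, 79.9, 16.8 minutes ago.
Total = 719·(1/2)^(143/54.8) + 719·(1/2)^(79.9/54.8) + 719·(1/2)^(16.8/54.8)
      = 117.81 + 261.71 + 581.36 ≈ 960.88 mg.

961 mg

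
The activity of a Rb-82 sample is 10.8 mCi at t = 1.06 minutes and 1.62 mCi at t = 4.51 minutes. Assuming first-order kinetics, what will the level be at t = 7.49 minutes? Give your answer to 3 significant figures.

0.315 mCi

Over Δt = 4.51 − 1.06 = 3.45 minutes, the level fell by a factor of 10.8/1.62 ≈ 6.6667.
n = log₂(6.6667) ≈ 2.737 half-lives, so t½ = 3.45/2.737 ≈ 1.2605 minutes.
From t = 4.51 to t = 7.49: 1.62 × (1/2)^((7.49−4.51)/1.2605) ≈ 0.31467 mCi.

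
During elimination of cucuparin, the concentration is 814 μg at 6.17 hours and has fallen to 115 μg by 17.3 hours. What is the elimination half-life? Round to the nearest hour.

4 hours

Over Δt = 17.3 − 6.17 = 11.13 hours, the level fell by a factor of 814/115 ≈ 7.0783.
n = log₂(7.0783) ≈ 2.8234 half-lives, so t½ = 11.13/2.8234 ≈ 3.9421 hours.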